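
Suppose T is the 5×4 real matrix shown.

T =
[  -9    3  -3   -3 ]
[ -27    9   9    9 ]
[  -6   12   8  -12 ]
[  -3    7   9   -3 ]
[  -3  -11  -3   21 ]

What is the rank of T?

3

Row reduce to echelon form.
R2 ← R2 − (3)·R1: [0, 0, 18, 18]
R3 ← R3 − (2/3)·R1: [0, 10, 10, -10]
R4 ← R4 − (1/3)·R1: [0, 6, 10, -2]
R5 ← R5 − (1/3)·R1: [0, -12, -2, 22]
Swap R2 ↔ R3
R4 ← R4 − (3/5)·R2: [0, 0, 4, 4]
R5 ← R5 + (6/5)·R2: [0, 0, 10, 10]
R4 ← R4 − (2/9)·R3: [0, 0, 0, 0]
R5 ← R5 − (5/9)·R3: [0, 0, 0, 0]
Echelon form has 3 nonzero rows, so rank(T) = 3.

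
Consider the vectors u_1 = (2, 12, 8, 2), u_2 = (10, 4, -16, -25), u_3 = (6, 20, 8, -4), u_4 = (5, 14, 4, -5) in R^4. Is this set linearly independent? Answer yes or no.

no

Form the matrix with these vectors as rows and row reduce.
R2 ← R2 − (5)·R1: [0, -56, -56, -35]
R3 ← R3 − (3)·R1: [0, -16, -16, -10]
R4 ← R4 − (5/2)·R1: [0, -16, -16, -10]
R3 ← R3 − (2/7)·R2: [0, 0, 0, 0]
R4 ← R4 − (2/7)·R2: [0, 0, 0, 0]
2 nonzero rows, so the 4 vectors span a space of dimension 2.
Since 2 < 4, the vectors are linearly dependent.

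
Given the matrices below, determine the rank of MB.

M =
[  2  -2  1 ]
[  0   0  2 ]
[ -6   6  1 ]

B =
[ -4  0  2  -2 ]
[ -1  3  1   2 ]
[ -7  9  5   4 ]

First compute MB:
[[-13,   3,   7,  -4],
 [-14,  18,  10,   8],
 [ 11,  27,  -1,  28]]
Now row reduce the product.
R2 ← R2 − (14/13)·R1: [0, 192/13, 32/13, 160/13]
R3 ← R3 + (11/13)·R1: [0, 384/13, 64/13, 320/13]
R3 ← R3 − (2)·R2: [0, 0, 0, 0]
2 nonzero rows, so rank(MB) = 2.

2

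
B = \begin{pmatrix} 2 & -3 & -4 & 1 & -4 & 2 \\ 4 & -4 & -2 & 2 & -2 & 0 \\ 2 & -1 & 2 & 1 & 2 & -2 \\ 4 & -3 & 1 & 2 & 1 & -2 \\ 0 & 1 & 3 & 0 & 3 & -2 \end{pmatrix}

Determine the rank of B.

Row reduce to echelon form.
R2 ← R2 − (2)·R1: [0, 2, 6, 0, 6, -4]
R3 ← R3 − R1: [0, 2, 6, 0, 6, -4]
R4 ← R4 − (2)·R1: [0, 3, 9, 0, 9, -6]
R3 ← R3 − R2: [0, 0, 0, 0, 0, 0]
R4 ← R4 − (3/2)·R2: [0, 0, 0, 0, 0, 0]
R5 ← R5 − (1/2)·R2: [0, 0, 0, 0, 0, 0]
Echelon form has 2 nonzero rows, so rank(B) = 2.

2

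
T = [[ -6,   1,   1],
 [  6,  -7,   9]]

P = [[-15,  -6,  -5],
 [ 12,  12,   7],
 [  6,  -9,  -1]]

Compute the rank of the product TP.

2

First compute TP:
[[108,  39,  36],
 [-120, -201, -88]]
Now row reduce the product.
R2 ← R2 + (10/9)·R1: [0, -473/3, -48]
2 nonzero rows, so rank(TP) = 2.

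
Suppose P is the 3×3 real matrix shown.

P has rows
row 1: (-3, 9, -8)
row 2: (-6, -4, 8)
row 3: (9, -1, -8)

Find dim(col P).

3

Row reduce to echelon form.
R2 ← R2 − (2)·R1: [0, -22, 24]
R3 ← R3 + (3)·R1: [0, 26, -32]
R3 ← R3 + (13/11)·R2: [0, 0, -40/11]
Echelon form has 3 nonzero rows, so rank(P) = 3.
The column space has dimension equal to the rank: 3.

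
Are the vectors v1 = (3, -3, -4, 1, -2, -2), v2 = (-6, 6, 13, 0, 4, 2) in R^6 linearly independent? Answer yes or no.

Form the matrix with these vectors as rows and row reduce.
R2 ← R2 + (2)·R1: [0, 0, 5, 2, 0, -2]
2 nonzero rows, so the 2 vectors span a space of dimension 2.
Since 2 = 2, the vectors are linearly independent.

yes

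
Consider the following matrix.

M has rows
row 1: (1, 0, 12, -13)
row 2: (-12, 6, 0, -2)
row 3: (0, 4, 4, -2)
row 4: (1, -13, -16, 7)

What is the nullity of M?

Row reduce to echelon form.
R2 ← R2 + (12)·R1: [0, 6, 144, -158]
R4 ← R4 − R1: [0, -13, -28, 20]
R3 ← R3 − (2/3)·R2: [0, 0, -92, 310/3]
R4 ← R4 + (13/6)·R2: [0, 0, 284, -967/3]
R4 ← R4 + (71/23)·R3: [0, 0, 0, -77/23]
4 nonzero rows, so rank(M) = 4.
M has 4 columns; by rank–nullity, nullity = 4 − 4 = 0.

0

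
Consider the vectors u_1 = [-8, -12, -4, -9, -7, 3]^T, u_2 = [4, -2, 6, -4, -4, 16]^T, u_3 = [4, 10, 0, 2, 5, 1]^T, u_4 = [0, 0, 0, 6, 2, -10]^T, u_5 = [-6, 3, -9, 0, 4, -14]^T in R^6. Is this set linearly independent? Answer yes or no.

no

Form the matrix with these vectors as rows and row reduce.
R2 ← R2 + (1/2)·R1: [0, -8, 4, -17/2, -15/2, 35/2]
R3 ← R3 + (1/2)·R1: [0, 4, -2, -5/2, 3/2, 5/2]
R5 ← R5 − (3/4)·R1: [0, 12, -6, 27/4, 37/4, -65/4]
R3 ← R3 + (1/2)·R2: [0, 0, 0, -27/4, -9/4, 45/4]
R5 ← R5 + (3/2)·R2: [0, 0, 0, -6, -2, 10]
R4 ← R4 + (8/9)·R3: [0, 0, 0, 0, 0, 0]
R5 ← R5 − (8/9)·R3: [0, 0, 0, 0, 0, 0]
3 nonzero rows, so the 5 vectors span a space of dimension 3.
Since 3 < 5, the vectors are linearly dependent.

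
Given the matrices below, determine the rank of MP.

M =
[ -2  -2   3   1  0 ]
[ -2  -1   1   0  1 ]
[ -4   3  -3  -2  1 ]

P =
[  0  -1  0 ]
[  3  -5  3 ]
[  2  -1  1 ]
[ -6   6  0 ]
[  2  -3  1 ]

3

First compute MP:
[[ -6,  15,  -3],
 [  1,   3,  -1],
 [ 17, -23,   7]]
Now row reduce the product.
R2 ← R2 + (1/6)·R1: [0, 11/2, -3/2]
R3 ← R3 + (17/6)·R1: [0, 39/2, -3/2]
R3 ← R3 − (39/11)·R2: [0, 0, 42/11]
3 nonzero rows, so rank(MP) = 3.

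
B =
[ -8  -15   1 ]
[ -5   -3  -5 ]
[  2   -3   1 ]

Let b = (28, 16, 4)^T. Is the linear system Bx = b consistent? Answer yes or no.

yes

Row reduce the augmented matrix [B | b].
R2 ← R2 − (5/8)·R1: [0, 51/8, -45/8, -3/2]
R3 ← R3 + (1/4)·R1: [0, -27/4, 5/4, 11]
R3 ← R3 + (18/17)·R2: [0, 0, -80/17, 160/17]
The echelon form has 3 nonzero rows, and every pivot lies in the first 3 columns, so rank(B) = rank([B|b]) = 3.
The system is consistent.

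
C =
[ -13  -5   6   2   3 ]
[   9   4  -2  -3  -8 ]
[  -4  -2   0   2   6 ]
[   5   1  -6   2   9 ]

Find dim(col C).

Row reduce to echelon form.
R2 ← R2 + (9/13)·R1: [0, 7/13, 28/13, -21/13, -77/13]
R3 ← R3 − (4/13)·R1: [0, -6/13, -24/13, 18/13, 66/13]
R4 ← R4 + (5/13)·R1: [0, -12/13, -48/13, 36/13, 132/13]
R3 ← R3 + (6/7)·R2: [0, 0, 0, 0, 0]
R4 ← R4 + (12/7)·R2: [0, 0, 0, 0, 0]
Echelon form has 2 nonzero rows, so rank(C) = 2.
The column space has dimension equal to the rank: 2.

2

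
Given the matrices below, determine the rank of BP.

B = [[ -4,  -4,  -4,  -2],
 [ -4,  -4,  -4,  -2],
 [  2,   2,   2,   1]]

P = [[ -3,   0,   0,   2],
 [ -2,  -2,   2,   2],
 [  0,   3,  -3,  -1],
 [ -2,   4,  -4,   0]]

1

First compute BP:
[[ 24, -12,  12, -12],
 [ 24, -12,  12, -12],
 [-12,   6,  -6,   6]]
Now row reduce the product.
R2 ← R2 − R1: [0, 0, 0, 0]
R3 ← R3 + (1/2)·R1: [0, 0, 0, 0]
1 nonzero row, so rank(BP) = 1.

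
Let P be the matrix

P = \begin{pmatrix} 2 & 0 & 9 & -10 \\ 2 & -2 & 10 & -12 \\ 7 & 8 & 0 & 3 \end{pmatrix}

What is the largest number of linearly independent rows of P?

Row reduce to echelon form.
R2 ← R2 − R1: [0, -2, 1, -2]
R3 ← R3 − (7/2)·R1: [0, 8, -63/2, 38]
R3 ← R3 + (4)·R2: [0, 0, -55/2, 30]
Echelon form has 3 nonzero rows, so rank(P) = 3.
The rank gives the maximum number of linearly independent rows: 3.

3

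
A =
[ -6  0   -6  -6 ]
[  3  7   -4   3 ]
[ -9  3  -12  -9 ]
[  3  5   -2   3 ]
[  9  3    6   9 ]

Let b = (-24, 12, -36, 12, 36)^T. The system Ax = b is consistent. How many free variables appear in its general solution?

Row reduce the augmented matrix [A | b].
R2 ← R2 + (1/2)·R1: [0, 7, -7, 0, 0]
R3 ← R3 − (3/2)·R1: [0, 3, -3, 0, 0]
R4 ← R4 + (1/2)·R1: [0, 5, -5, 0, 0]
R5 ← R5 + (3/2)·R1: [0, 3, -3, 0, 0]
R3 ← R3 − (3/7)·R2: [0, 0, 0, 0, 0]
R4 ← R4 − (5/7)·R2: [0, 0, 0, 0, 0]
R5 ← R5 − (3/7)·R2: [0, 0, 0, 0, 0]
The echelon form has 2 nonzero rows, and every pivot lies in the first 4 columns, so rank(A) = rank([A|b]) = 2.
The system is consistent.
Free variables = (unknowns) − (rank) = 4 − 2 = 2.

2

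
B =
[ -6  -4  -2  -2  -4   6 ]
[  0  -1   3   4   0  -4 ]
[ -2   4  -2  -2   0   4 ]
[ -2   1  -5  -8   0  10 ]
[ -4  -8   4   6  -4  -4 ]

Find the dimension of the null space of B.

2

Row reduce to echelon form.
R3 ← R3 − (1/3)·R1: [0, 16/3, -4/3, -4/3, 4/3, 2]
R4 ← R4 − (1/3)·R1: [0, 7/3, -13/3, -22/3, 4/3, 8]
R5 ← R5 − (2/3)·R1: [0, -16/3, 16/3, 22/3, -4/3, -8]
R3 ← R3 + (16/3)·R2: [0, 0, 44/3, 20, 4/3, -58/3]
R4 ← R4 + (7/3)·R2: [0, 0, 8/3, 2, 4/3, -4/3]
R5 ← R5 − (16/3)·R2: [0, 0, -32/3, -14, -4/3, 40/3]
R4 ← R4 − (2/11)·R3: [0, 0, 0, -18/11, 12/11, 24/11]
R5 ← R5 + (8/11)·R3: [0, 0, 0, 6/11, -4/11, -8/11]
R5 ← R5 + (1/3)·R4: [0, 0, 0, 0, 0, 0]
4 nonzero rows, so rank(B) = 4.
B has 6 columns; by rank–nullity, nullity = 6 − 4 = 2.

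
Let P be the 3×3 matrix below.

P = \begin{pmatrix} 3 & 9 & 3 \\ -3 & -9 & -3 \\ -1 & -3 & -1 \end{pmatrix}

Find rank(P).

1

Row reduce to echelon form.
R2 ← R2 + R1: [0, 0, 0]
R3 ← R3 + (1/3)·R1: [0, 0, 0]
Echelon form has 1 nonzero row, so rank(P) = 1.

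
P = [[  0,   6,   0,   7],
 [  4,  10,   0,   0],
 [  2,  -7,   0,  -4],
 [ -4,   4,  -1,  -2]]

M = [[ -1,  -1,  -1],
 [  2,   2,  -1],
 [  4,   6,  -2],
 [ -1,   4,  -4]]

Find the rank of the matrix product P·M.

3

First compute PM:
[[  5,  40, -34],
 [ 16,  16, -14],
 [-12, -32,  21],
 [ 10,  -2,  10]]
Now row reduce the product.
R2 ← R2 − (16/5)·R1: [0, -112, 474/5]
R3 ← R3 + (12/5)·R1: [0, 64, -303/5]
R4 ← R4 − (2)·R1: [0, -82, 78]
R3 ← R3 + (4/7)·R2: [0, 0, -45/7]
R4 ← R4 − (41/56)·R2: [0, 0, 1203/140]
R4 ← R4 + (401/300)·R3: [0, 0, 0]
3 nonzero rows, so rank(PM) = 3.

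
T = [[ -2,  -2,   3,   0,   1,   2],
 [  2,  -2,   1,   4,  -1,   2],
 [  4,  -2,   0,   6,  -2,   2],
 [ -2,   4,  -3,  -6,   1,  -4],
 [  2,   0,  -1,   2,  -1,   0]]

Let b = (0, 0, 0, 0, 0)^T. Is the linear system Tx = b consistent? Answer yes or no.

Row reduce the augmented matrix [T | b].
R2 ← R2 + R1: [0, -4, 4, 4, 0, 4, 0]
R3 ← R3 + (2)·R1: [0, -6, 6, 6, 0, 6, 0]
R4 ← R4 − R1: [0, 6, -6, -6, 0, -6, 0]
R5 ← R5 + R1: [0, -2, 2, 2, 0, 2, 0]
R3 ← R3 − (3/2)·R2: [0, 0, 0, 0, 0, 0, 0]
R4 ← R4 + (3/2)·R2: [0, 0, 0, 0, 0, 0, 0]
R5 ← R5 − (1/2)·R2: [0, 0, 0, 0, 0, 0, 0]
The echelon form has 2 nonzero rows, and every pivot lies in the first 6 columns, so rank(T) = rank([T|b]) = 2.
The system is consistent.

yes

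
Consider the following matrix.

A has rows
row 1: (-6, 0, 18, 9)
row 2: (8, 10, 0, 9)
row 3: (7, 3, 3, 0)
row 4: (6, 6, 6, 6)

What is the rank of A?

3

Row reduce to echelon form.
R2 ← R2 + (4/3)·R1: [0, 10, 24, 21]
R3 ← R3 + (7/6)·R1: [0, 3, 24, 21/2]
R4 ← R4 + R1: [0, 6, 24, 15]
R3 ← R3 − (3/10)·R2: [0, 0, 84/5, 21/5]
R4 ← R4 − (3/5)·R2: [0, 0, 48/5, 12/5]
R4 ← R4 − (4/7)·R3: [0, 0, 0, 0]
Echelon form has 3 nonzero rows, so rank(A) = 3.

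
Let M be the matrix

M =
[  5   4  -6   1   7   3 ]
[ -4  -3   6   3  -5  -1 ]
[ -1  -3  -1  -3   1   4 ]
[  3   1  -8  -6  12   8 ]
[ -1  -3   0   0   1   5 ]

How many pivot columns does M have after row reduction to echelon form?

Row reduce to echelon form.
R2 ← R2 + (4/5)·R1: [0, 1/5, 6/5, 19/5, 3/5, 7/5]
R3 ← R3 + (1/5)·R1: [0, -11/5, -11/5, -14/5, 12/5, 23/5]
R4 ← R4 − (3/5)·R1: [0, -7/5, -22/5, -33/5, 39/5, 31/5]
R5 ← R5 + (1/5)·R1: [0, -11/5, -6/5, 1/5, 12/5, 28/5]
R3 ← R3 + (11)·R2: [0, 0, 11, 39, 9, 20]
R4 ← R4 + (7)·R2: [0, 0, 4, 20, 12, 16]
R5 ← R5 + (11)·R2: [0, 0, 12, 42, 9, 21]
R4 ← R4 − (4/11)·R3: [0, 0, 0, 64/11, 96/11, 96/11]
R5 ← R5 − (12/11)·R3: [0, 0, 0, -6/11, -9/11, -9/11]
R5 ← R5 + (3/32)·R4: [0, 0, 0, 0, 0, 0]
Echelon form has 4 nonzero rows, so rank(M) = 4.
Each nonzero row contributes one pivot column: 4 pivot columns.

4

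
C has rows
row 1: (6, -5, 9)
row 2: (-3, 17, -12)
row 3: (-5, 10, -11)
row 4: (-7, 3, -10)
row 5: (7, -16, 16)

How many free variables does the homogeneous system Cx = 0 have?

Row reduce to echelon form.
R2 ← R2 + (1/2)·R1: [0, 29/2, -15/2]
R3 ← R3 + (5/6)·R1: [0, 35/6, -7/2]
R4 ← R4 + (7/6)·R1: [0, -17/6, 1/2]
R5 ← R5 − (7/6)·R1: [0, -61/6, 11/2]
R3 ← R3 − (35/87)·R2: [0, 0, -14/29]
R4 ← R4 + (17/87)·R2: [0, 0, -28/29]
R5 ← R5 + (61/87)·R2: [0, 0, 7/29]
R4 ← R4 − (2)·R3: [0, 0, 0]
R5 ← R5 + (1/2)·R3: [0, 0, 0]
3 nonzero rows, so rank(C) = 3.
C has 3 columns; by rank–nullity, nullity = 3 − 3 = 0.

0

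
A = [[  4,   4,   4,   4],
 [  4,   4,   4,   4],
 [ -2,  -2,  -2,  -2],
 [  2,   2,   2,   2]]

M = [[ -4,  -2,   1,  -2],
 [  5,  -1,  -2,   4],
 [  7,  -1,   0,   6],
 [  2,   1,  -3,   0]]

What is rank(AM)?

1

First compute AM:
[[ 40, -12, -16,  32],
 [ 40, -12, -16,  32],
 [-20,   6,   8, -16],
 [ 20,  -6,  -8,  16]]
Now row reduce the product.
R2 ← R2 − R1: [0, 0, 0, 0]
R3 ← R3 + (1/2)·R1: [0, 0, 0, 0]
R4 ← R4 − (1/2)·R1: [0, 0, 0, 0]
1 nonzero row, so rank(AM) = 1.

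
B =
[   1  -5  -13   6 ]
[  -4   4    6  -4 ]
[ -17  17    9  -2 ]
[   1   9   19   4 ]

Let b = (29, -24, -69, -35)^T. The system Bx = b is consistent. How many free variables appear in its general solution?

0

Row reduce the augmented matrix [B | b].
R2 ← R2 + (4)·R1: [0, -16, -46, 20, 92]
R3 ← R3 + (17)·R1: [0, -68, -212, 100, 424]
R4 ← R4 − R1: [0, 14, 32, -2, -64]
R3 ← R3 − (17/4)·R2: [0, 0, -33/2, 15, 33]
R4 ← R4 + (7/8)·R2: [0, 0, -33/4, 31/2, 33/2]
R4 ← R4 − (1/2)·R3: [0, 0, 0, 8, 0]
The echelon form has 4 nonzero rows, and every pivot lies in the first 4 columns, so rank(B) = rank([B|b]) = 4.
The system is consistent.
Free variables = (unknowns) − (rank) = 4 − 4 = 0.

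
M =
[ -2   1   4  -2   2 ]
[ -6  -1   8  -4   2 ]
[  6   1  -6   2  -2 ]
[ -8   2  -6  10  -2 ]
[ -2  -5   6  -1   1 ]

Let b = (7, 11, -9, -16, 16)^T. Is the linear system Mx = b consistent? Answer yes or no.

yes

Row reduce the augmented matrix [M | b].
R2 ← R2 − (3)·R1: [0, -4, -4, 2, -4, -10]
R3 ← R3 + (3)·R1: [0, 4, 6, -4, 4, 12]
R4 ← R4 − (4)·R1: [0, -2, -22, 18, -10, -44]
R5 ← R5 − R1: [0, -6, 2, 1, -1, 9]
R3 ← R3 + R2: [0, 0, 2, -2, 0, 2]
R4 ← R4 − (1/2)·R2: [0, 0, -20, 17, -8, -39]
R5 ← R5 − (3/2)·R2: [0, 0, 8, -2, 5, 24]
R4 ← R4 + (10)·R3: [0, 0, 0, -3, -8, -19]
R5 ← R5 − (4)·R3: [0, 0, 0, 6, 5, 16]
R5 ← R5 + (2)·R4: [0, 0, 0, 0, -11, -22]
The echelon form has 5 nonzero rows, and every pivot lies in the first 5 columns, so rank(M) = rank([M|b]) = 5.
The system is consistent.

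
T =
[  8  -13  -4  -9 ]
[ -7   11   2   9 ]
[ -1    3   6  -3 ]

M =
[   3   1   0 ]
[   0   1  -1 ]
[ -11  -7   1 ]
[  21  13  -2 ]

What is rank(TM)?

2

First compute TM:
[[-121, -94,  27],
 [146, 107, -27],
 [-132, -79,   9]]
Now row reduce the product.
R2 ← R2 + (146/121)·R1: [0, -777/121, 675/121]
R3 ← R3 − (12/11)·R1: [0, 259/11, -225/11]
R3 ← R3 + (11/3)·R2: [0, 0, 0]
2 nonzero rows, so rank(TM) = 2.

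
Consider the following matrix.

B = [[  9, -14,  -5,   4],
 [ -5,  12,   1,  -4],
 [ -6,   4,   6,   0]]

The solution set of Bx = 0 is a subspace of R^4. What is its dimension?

1

Row reduce to echelon form.
R2 ← R2 + (5/9)·R1: [0, 38/9, -16/9, -16/9]
R3 ← R3 + (2/3)·R1: [0, -16/3, 8/3, 8/3]
R3 ← R3 + (24/19)·R2: [0, 0, 8/19, 8/19]
3 nonzero rows, so rank(B) = 3.
B has 4 columns; by rank–nullity, nullity = 4 − 3 = 1.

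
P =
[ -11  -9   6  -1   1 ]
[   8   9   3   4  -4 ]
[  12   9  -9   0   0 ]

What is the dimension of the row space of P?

2

Row reduce to echelon form.
R2 ← R2 + (8/11)·R1: [0, 27/11, 81/11, 36/11, -36/11]
R3 ← R3 + (12/11)·R1: [0, -9/11, -27/11, -12/11, 12/11]
R3 ← R3 + (1/3)·R2: [0, 0, 0, 0, 0]
Echelon form has 2 nonzero rows, so rank(P) = 2.
The row space has dimension equal to the rank: 2.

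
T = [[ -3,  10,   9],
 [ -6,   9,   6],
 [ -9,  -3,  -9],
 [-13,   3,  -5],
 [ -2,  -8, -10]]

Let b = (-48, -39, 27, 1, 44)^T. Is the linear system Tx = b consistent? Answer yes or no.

yes

Row reduce the augmented matrix [T | b].
R2 ← R2 − (2)·R1: [0, -11, -12, 57]
R3 ← R3 − (3)·R1: [0, -33, -36, 171]
R4 ← R4 − (13/3)·R1: [0, -121/3, -44, 209]
R5 ← R5 − (2/3)·R1: [0, -44/3, -16, 76]
R3 ← R3 − (3)·R2: [0, 0, 0, 0]
R4 ← R4 − (11/3)·R2: [0, 0, 0, 0]
R5 ← R5 − (4/3)·R2: [0, 0, 0, 0]
The echelon form has 2 nonzero rows, and every pivot lies in the first 3 columns, so rank(T) = rank([T|b]) = 2.
The system is consistent.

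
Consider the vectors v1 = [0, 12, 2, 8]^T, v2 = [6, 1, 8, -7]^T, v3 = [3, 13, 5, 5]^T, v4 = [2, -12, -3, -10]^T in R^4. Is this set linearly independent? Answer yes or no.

Form the matrix with these vectors as rows and row reduce.
Swap R1 ↔ R2
R3 ← R3 − (1/2)·R1: [0, 25/2, 1, 17/2]
R4 ← R4 − (1/3)·R1: [0, -37/3, -17/3, -23/3]
R3 ← R3 − (25/24)·R2: [0, 0, -13/12, 1/6]
R4 ← R4 + (37/36)·R2: [0, 0, -65/18, 5/9]
R4 ← R4 − (10/3)·R3: [0, 0, 0, 0]
3 nonzero rows, so the 4 vectors span a space of dimension 3.
Since 3 < 4, the vectors are linearly dependent.

no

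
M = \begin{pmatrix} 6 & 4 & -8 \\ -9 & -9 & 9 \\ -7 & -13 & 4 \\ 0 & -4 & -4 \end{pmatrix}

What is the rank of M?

Row reduce to echelon form.
R2 ← R2 + (3/2)·R1: [0, -3, -3]
R3 ← R3 + (7/6)·R1: [0, -25/3, -16/3]
R3 ← R3 − (25/9)·R2: [0, 0, 3]
R4 ← R4 − (4/3)·R2: [0, 0, 0]
Echelon form has 3 nonzero rows, so rank(M) = 3.

3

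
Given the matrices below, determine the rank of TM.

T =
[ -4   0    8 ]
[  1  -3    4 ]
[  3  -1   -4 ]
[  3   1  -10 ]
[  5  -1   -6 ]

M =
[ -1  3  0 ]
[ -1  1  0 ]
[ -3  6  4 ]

First compute TM:
[[-20,  36,  32],
 [-10,  24,  16],
 [ 10, -16, -16],
 [ 26, -50, -40],
 [ 14, -22, -24]]
Now row reduce the product.
R2 ← R2 − (1/2)·R1: [0, 6, 0]
R3 ← R3 + (1/2)·R1: [0, 2, 0]
R4 ← R4 + (13/10)·R1: [0, -16/5, 8/5]
R5 ← R5 + (7/10)·R1: [0, 16/5, -8/5]
R3 ← R3 − (1/3)·R2: [0, 0, 0]
R4 ← R4 + (8/15)·R2: [0, 0, 8/5]
R5 ← R5 − (8/15)·R2: [0, 0, -8/5]
Swap R3 ↔ R4
R5 ← R5 + R3: [0, 0, 0]
3 nonzero rows, so rank(TM) = 3.

3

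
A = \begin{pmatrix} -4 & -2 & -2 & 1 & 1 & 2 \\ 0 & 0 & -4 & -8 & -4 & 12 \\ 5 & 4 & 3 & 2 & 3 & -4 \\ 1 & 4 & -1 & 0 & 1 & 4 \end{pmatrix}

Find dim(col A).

Row reduce to echelon form.
R3 ← R3 + (5/4)·R1: [0, 3/2, 1/2, 13/4, 17/4, -3/2]
R4 ← R4 + (1/4)·R1: [0, 7/2, -3/2, 1/4, 5/4, 9/2]
Swap R2 ↔ R3
R4 ← R4 − (7/3)·R2: [0, 0, -8/3, -22/3, -26/3, 8]
R4 ← R4 − (2/3)·R3: [0, 0, 0, -2, -6, 0]
Echelon form has 4 nonzero rows, so rank(A) = 4.
The column space has dimension equal to the rank: 4.

4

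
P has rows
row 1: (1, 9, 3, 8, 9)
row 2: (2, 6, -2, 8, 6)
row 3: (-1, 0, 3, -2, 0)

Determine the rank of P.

Row reduce to echelon form.
R2 ← R2 − (2)·R1: [0, -12, -8, -8, -12]
R3 ← R3 + R1: [0, 9, 6, 6, 9]
R3 ← R3 + (3/4)·R2: [0, 0, 0, 0, 0]
Echelon form has 2 nonzero rows, so rank(P) = 2.

2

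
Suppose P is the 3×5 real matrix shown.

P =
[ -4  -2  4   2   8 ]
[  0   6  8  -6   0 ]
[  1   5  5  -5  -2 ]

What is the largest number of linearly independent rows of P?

2

Row reduce to echelon form.
R3 ← R3 + (1/4)·R1: [0, 9/2, 6, -9/2, 0]
R3 ← R3 − (3/4)·R2: [0, 0, 0, 0, 0]
Echelon form has 2 nonzero rows, so rank(P) = 2.
The rank gives the maximum number of linearly independent rows: 2.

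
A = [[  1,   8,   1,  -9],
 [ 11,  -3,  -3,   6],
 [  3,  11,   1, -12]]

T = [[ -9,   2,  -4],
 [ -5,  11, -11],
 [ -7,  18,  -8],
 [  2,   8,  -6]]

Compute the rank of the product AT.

First compute AT:
[[-74,  36, -46],
 [-51, -17, -23],
 [-113,  49, -69]]
Now row reduce the product.
R2 ← R2 − (51/74)·R1: [0, -1547/37, 322/37]
R3 ← R3 − (113/74)·R1: [0, -221/37, 46/37]
R3 ← R3 − (1/7)·R2: [0, 0, 0]
2 nonzero rows, so rank(AT) = 2.

2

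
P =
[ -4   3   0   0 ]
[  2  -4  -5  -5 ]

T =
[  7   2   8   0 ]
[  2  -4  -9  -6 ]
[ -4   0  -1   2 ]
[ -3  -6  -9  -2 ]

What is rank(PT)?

2

First compute PT:
[[-22, -20, -59, -18],
 [ 41,  50, 102,  24]]
Now row reduce the product.
R2 ← R2 + (41/22)·R1: [0, 140/11, -175/22, -105/11]
2 nonzero rows, so rank(PT) = 2.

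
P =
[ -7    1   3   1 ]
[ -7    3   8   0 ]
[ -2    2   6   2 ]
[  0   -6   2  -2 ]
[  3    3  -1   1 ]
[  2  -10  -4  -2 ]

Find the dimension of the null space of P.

0

Row reduce to echelon form.
R2 ← R2 − R1: [0, 2, 5, -1]
R3 ← R3 − (2/7)·R1: [0, 12/7, 36/7, 12/7]
R5 ← R5 + (3/7)·R1: [0, 24/7, 2/7, 10/7]
R6 ← R6 + (2/7)·R1: [0, -68/7, -22/7, -12/7]
R3 ← R3 − (6/7)·R2: [0, 0, 6/7, 18/7]
R4 ← R4 + (3)·R2: [0, 0, 17, -5]
R5 ← R5 − (12/7)·R2: [0, 0, -58/7, 22/7]
R6 ← R6 + (34/7)·R2: [0, 0, 148/7, -46/7]
R4 ← R4 − (119/6)·R3: [0, 0, 0, -56]
R5 ← R5 + (29/3)·R3: [0, 0, 0, 28]
R6 ← R6 − (74/3)·R3: [0, 0, 0, -70]
R5 ← R5 + (1/2)·R4: [0, 0, 0, 0]
R6 ← R6 − (5/4)·R4: [0, 0, 0, 0]
4 nonzero rows, so rank(P) = 4.
P has 4 columns; by rank–nullity, nullity = 4 − 4 = 0.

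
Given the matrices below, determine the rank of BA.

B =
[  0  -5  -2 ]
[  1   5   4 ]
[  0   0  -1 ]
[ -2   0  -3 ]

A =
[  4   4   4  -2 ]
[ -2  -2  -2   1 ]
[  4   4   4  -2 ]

1

First compute BA:
[[  2,   2,   2,  -1],
 [ 10,  10,  10,  -5],
 [ -4,  -4,  -4,   2],
 [-20, -20, -20,  10]]
Now row reduce the product.
R2 ← R2 − (5)·R1: [0, 0, 0, 0]
R3 ← R3 + (2)·R1: [0, 0, 0, 0]
R4 ← R4 + (10)·R1: [0, 0, 0, 0]
1 nonzero row, so rank(BA) = 1.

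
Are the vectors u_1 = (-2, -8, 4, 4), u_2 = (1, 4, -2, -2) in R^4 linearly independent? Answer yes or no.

Form the matrix with these vectors as rows and row reduce.
R2 ← R2 + (1/2)·R1: [0, 0, 0, 0]
1 nonzero row, so the 2 vectors span a space of dimension 1.
Since 1 < 2, the vectors are linearly dependent.

no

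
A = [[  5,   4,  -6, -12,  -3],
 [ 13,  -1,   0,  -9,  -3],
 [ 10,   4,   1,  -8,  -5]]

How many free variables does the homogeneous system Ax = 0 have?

Row reduce to echelon form.
R2 ← R2 − (13/5)·R1: [0, -57/5, 78/5, 111/5, 24/5]
R3 ← R3 − (2)·R1: [0, -4, 13, 16, 1]
R3 ← R3 − (20/57)·R2: [0, 0, 143/19, 156/19, -13/19]
3 nonzero rows, so rank(A) = 3.
A has 5 columns; by rank–nullity, nullity = 5 − 3 = 2.

2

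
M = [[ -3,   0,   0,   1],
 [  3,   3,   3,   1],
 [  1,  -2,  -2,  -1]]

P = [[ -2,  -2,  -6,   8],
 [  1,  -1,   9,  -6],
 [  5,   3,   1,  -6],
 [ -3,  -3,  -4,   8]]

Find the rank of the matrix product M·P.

First compute MP:
[[  3,   3,  14, -16],
 [  9,  -3,   8,  -4],
 [-11,  -3, -22,  24]]
Now row reduce the product.
R2 ← R2 − (3)·R1: [0, -12, -34, 44]
R3 ← R3 + (11/3)·R1: [0, 8, 88/3, -104/3]
R3 ← R3 + (2/3)·R2: [0, 0, 20/3, -16/3]
3 nonzero rows, so rank(MP) = 3.

3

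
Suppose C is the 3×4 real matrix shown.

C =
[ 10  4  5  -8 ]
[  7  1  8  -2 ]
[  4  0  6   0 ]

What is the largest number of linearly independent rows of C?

Row reduce to echelon form.
R2 ← R2 − (7/10)·R1: [0, -9/5, 9/2, 18/5]
R3 ← R3 − (2/5)·R1: [0, -8/5, 4, 16/5]
R3 ← R3 − (8/9)·R2: [0, 0, 0, 0]
Echelon form has 2 nonzero rows, so rank(C) = 2.
The rank gives the maximum number of linearly independent rows: 2.

2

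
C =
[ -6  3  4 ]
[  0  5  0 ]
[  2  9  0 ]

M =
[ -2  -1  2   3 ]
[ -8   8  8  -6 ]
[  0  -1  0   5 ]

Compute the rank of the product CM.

3

First compute CM:
[[-12,  26,  12, -16],
 [-40,  40,  40, -30],
 [-76,  70,  76, -48]]
Now row reduce the product.
R2 ← R2 − (10/3)·R1: [0, -140/3, 0, 70/3]
R3 ← R3 − (19/3)·R1: [0, -284/3, 0, 160/3]
R3 ← R3 − (71/35)·R2: [0, 0, 0, 6]
3 nonzero rows, so rank(CM) = 3.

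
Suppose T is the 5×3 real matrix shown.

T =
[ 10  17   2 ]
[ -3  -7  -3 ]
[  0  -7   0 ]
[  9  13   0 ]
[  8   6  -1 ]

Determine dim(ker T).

Row reduce to echelon form.
R2 ← R2 + (3/10)·R1: [0, -19/10, -12/5]
R4 ← R4 − (9/10)·R1: [0, -23/10, -9/5]
R5 ← R5 − (4/5)·R1: [0, -38/5, -13/5]
R3 ← R3 − (70/19)·R2: [0, 0, 168/19]
R4 ← R4 − (23/19)·R2: [0, 0, 21/19]
R5 ← R5 − (4)·R2: [0, 0, 7]
R4 ← R4 − (1/8)·R3: [0, 0, 0]
R5 ← R5 − (19/24)·R3: [0, 0, 0]
3 nonzero rows, so rank(T) = 3.
T has 3 columns; by rank–nullity, nullity = 3 − 3 = 0.

0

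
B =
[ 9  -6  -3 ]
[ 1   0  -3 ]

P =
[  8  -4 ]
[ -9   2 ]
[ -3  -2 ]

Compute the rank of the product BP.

First compute BP:
[[135, -42],
 [ 17,   2]]
Now row reduce the product.
R2 ← R2 − (17/135)·R1: [0, 328/45]
2 nonzero rows, so rank(BP) = 2.

2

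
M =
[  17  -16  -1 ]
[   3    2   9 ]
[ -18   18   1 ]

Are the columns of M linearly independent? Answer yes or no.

yes

Row reduce M to echelon form.
R2 ← R2 − (3/17)·R1: [0, 82/17, 156/17]
R3 ← R3 + (18/17)·R1: [0, 18/17, -1/17]
R3 ← R3 − (9/41)·R2: [0, 0, -85/41]
3 pivots among 3 columns.
Every column is a pivot column, so the columns are linearly independent.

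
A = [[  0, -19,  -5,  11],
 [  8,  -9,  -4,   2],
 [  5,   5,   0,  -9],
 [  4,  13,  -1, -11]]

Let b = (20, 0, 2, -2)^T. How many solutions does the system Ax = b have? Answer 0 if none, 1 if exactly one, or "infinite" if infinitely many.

1

Row reduce the augmented matrix [A | b].
Swap R1 ↔ R2
R3 ← R3 − (5/8)·R1: [0, 85/8, 5/2, -41/4, 2]
R4 ← R4 − (1/2)·R1: [0, 35/2, 1, -12, -2]
R3 ← R3 + (85/152)·R2: [0, 0, -45/152, -623/152, 501/38]
R4 ← R4 + (35/38)·R2: [0, 0, -137/38, -71/38, 312/19]
R4 ← R4 − (548/45)·R3: [0, 0, 0, 2162/45, -2162/15]
The echelon form has 4 nonzero rows, and every pivot lies in the first 4 columns, so rank(A) = rank([A|b]) = 4.
The system is consistent.
rank = 4 = number of unknowns, so the solution is unique.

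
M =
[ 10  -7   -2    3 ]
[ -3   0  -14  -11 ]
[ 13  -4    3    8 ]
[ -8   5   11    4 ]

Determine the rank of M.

3

Row reduce to echelon form.
R2 ← R2 + (3/10)·R1: [0, -21/10, -73/5, -101/10]
R3 ← R3 − (13/10)·R1: [0, 51/10, 28/5, 41/10]
R4 ← R4 + (4/5)·R1: [0, -3/5, 47/5, 32/5]
R3 ← R3 + (17/7)·R2: [0, 0, -209/7, -143/7]
R4 ← R4 − (2/7)·R2: [0, 0, 95/7, 65/7]
R4 ← R4 + (5/11)·R3: [0, 0, 0, 0]
Echelon form has 3 nonzero rows, so rank(M) = 3.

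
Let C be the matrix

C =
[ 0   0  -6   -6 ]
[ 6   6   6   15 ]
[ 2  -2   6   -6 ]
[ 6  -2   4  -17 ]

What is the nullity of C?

Row reduce to echelon form.
Swap R1 ↔ R2
R3 ← R3 − (1/3)·R1: [0, -4, 4, -11]
R4 ← R4 − R1: [0, -8, -2, -32]
Swap R2 ↔ R3
R4 ← R4 − (2)·R2: [0, 0, -10, -10]
R4 ← R4 − (5/3)·R3: [0, 0, 0, 0]
3 nonzero rows, so rank(C) = 3.
C has 4 columns; by rank–nullity, nullity = 4 − 3 = 1.

1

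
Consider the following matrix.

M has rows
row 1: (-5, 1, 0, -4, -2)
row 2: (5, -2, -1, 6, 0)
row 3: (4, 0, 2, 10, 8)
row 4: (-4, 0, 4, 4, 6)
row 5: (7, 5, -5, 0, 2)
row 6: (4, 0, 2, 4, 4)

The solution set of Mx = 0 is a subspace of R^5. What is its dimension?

Row reduce to echelon form.
R2 ← R2 + R1: [0, -1, -1, 2, -2]
R3 ← R3 + (4/5)·R1: [0, 4/5, 2, 34/5, 32/5]
R4 ← R4 − (4/5)·R1: [0, -4/5, 4, 36/5, 38/5]
R5 ← R5 + (7/5)·R1: [0, 32/5, -5, -28/5, -4/5]
R6 ← R6 + (4/5)·R1: [0, 4/5, 2, 4/5, 12/5]
R3 ← R3 + (4/5)·R2: [0, 0, 6/5, 42/5, 24/5]
R4 ← R4 − (4/5)·R2: [0, 0, 24/5, 28/5, 46/5]
R5 ← R5 + (32/5)·R2: [0, 0, -57/5, 36/5, -68/5]
R6 ← R6 + (4/5)·R2: [0, 0, 6/5, 12/5, 4/5]
R4 ← R4 − (4)·R3: [0, 0, 0, -28, -10]
R5 ← R5 + (19/2)·R3: [0, 0, 0, 87, 32]
R6 ← R6 − R3: [0, 0, 0, -6, -4]
R5 ← R5 + (87/28)·R4: [0, 0, 0, 0, 13/14]
R6 ← R6 − (3/14)·R4: [0, 0, 0, 0, -13/7]
R6 ← R6 + (2)·R5: [0, 0, 0, 0, 0]
5 nonzero rows, so rank(M) = 5.
M has 5 columns; by rank–nullity, nullity = 5 − 5 = 0.

0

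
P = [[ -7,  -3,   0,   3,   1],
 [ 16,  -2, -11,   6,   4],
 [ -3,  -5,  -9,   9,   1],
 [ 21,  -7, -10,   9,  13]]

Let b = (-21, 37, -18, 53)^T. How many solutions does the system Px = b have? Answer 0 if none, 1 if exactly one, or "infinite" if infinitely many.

Row reduce the augmented matrix [P | b].
R2 ← R2 + (16/7)·R1: [0, -62/7, -11, 90/7, 44/7, -11]
R3 ← R3 − (3/7)·R1: [0, -26/7, -9, 54/7, 4/7, -9]
R4 ← R4 + (3)·R1: [0, -16, -10, 18, 16, -10]
R3 ← R3 − (13/31)·R2: [0, 0, -136/31, 72/31, -64/31, -136/31]
R4 ← R4 − (56/31)·R2: [0, 0, 306/31, -162/31, 144/31, 306/31]
R4 ← R4 + (9/4)·R3: [0, 0, 0, 0, 0, 0]
The echelon form has 3 nonzero rows, and every pivot lies in the first 5 columns, so rank(P) = rank([P|b]) = 3.
The system is consistent.
rank = 3 < 5 unknowns, so there are infinitely many solutions.

infinite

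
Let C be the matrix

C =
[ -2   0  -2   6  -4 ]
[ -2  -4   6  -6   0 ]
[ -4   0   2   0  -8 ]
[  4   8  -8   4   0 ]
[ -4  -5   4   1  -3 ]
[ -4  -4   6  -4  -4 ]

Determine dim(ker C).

Row reduce to echelon form.
R2 ← R2 − R1: [0, -4, 8, -12, 4]
R3 ← R3 − (2)·R1: [0, 0, 6, -12, 0]
R4 ← R4 + (2)·R1: [0, 8, -12, 16, -8]
R5 ← R5 − (2)·R1: [0, -5, 8, -11, 5]
R6 ← R6 − (2)·R1: [0, -4, 10, -16, 4]
R4 ← R4 + (2)·R2: [0, 0, 4, -8, 0]
R5 ← R5 − (5/4)·R2: [0, 0, -2, 4, 0]
R6 ← R6 − R2: [0, 0, 2, -4, 0]
R4 ← R4 − (2/3)·R3: [0, 0, 0, 0, 0]
R5 ← R5 + (1/3)·R3: [0, 0, 0, 0, 0]
R6 ← R6 − (1/3)·R3: [0, 0, 0, 0, 0]
3 nonzero rows, so rank(C) = 3.
C has 5 columns; by rank–nullity, nullity = 5 − 3 = 2.

2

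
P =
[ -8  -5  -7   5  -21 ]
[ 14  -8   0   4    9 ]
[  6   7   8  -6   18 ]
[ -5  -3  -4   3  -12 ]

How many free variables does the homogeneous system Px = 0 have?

Row reduce to echelon form.
R2 ← R2 + (7/4)·R1: [0, -67/4, -49/4, 51/4, -111/4]
R3 ← R3 + (3/4)·R1: [0, 13/4, 11/4, -9/4, 9/4]
R4 ← R4 − (5/8)·R1: [0, 1/8, 3/8, -1/8, 9/8]
R3 ← R3 + (13/67)·R2: [0, 0, 25/67, 15/67, -210/67]
R4 ← R4 + (1/134)·R2: [0, 0, 19/67, -2/67, 123/134]
R4 ← R4 − (19/25)·R3: [0, 0, 0, -1/5, 33/10]
4 nonzero rows, so rank(P) = 4.
P has 5 columns; by rank–nullity, nullity = 5 − 4 = 1.

1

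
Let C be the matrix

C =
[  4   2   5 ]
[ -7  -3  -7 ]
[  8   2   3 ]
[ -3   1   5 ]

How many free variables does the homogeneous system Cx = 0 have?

Row reduce to echelon form.
R2 ← R2 + (7/4)·R1: [0, 1/2, 7/4]
R3 ← R3 − (2)·R1: [0, -2, -7]
R4 ← R4 + (3/4)·R1: [0, 5/2, 35/4]
R3 ← R3 + (4)·R2: [0, 0, 0]
R4 ← R4 − (5)·R2: [0, 0, 0]
2 nonzero rows, so rank(C) = 2.
C has 3 columns; by rank–nullity, nullity = 3 − 2 = 1.

1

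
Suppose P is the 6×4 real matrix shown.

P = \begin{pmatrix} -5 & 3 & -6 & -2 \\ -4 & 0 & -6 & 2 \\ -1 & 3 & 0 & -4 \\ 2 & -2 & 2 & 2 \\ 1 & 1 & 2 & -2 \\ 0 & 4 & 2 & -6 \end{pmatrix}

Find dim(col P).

2

Row reduce to echelon form.
R2 ← R2 − (4/5)·R1: [0, -12/5, -6/5, 18/5]
R3 ← R3 − (1/5)·R1: [0, 12/5, 6/5, -18/5]
R4 ← R4 + (2/5)·R1: [0, -4/5, -2/5, 6/5]
R5 ← R5 + (1/5)·R1: [0, 8/5, 4/5, -12/5]
R3 ← R3 + R2: [0, 0, 0, 0]
R4 ← R4 − (1/3)·R2: [0, 0, 0, 0]
R5 ← R5 + (2/3)·R2: [0, 0, 0, 0]
R6 ← R6 + (5/3)·R2: [0, 0, 0, 0]
Echelon form has 2 nonzero rows, so rank(P) = 2.
The column space has dimension equal to the rank: 2.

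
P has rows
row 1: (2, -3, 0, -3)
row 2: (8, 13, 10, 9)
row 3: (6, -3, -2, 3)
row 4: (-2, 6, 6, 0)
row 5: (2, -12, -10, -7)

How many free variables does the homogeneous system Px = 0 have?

0

Row reduce to echelon form.
R2 ← R2 − (4)·R1: [0, 25, 10, 21]
R3 ← R3 − (3)·R1: [0, 6, -2, 12]
R4 ← R4 + R1: [0, 3, 6, -3]
R5 ← R5 − R1: [0, -9, -10, -4]
R3 ← R3 − (6/25)·R2: [0, 0, -22/5, 174/25]
R4 ← R4 − (3/25)·R2: [0, 0, 24/5, -138/25]
R5 ← R5 + (9/25)·R2: [0, 0, -32/5, 89/25]
R4 ← R4 + (12/11)·R3: [0, 0, 0, 114/55]
R5 ← R5 − (16/11)·R3: [0, 0, 0, -361/55]
R5 ← R5 + (19/6)·R4: [0, 0, 0, 0]
4 nonzero rows, so rank(P) = 4.
P has 4 columns; by rank–nullity, nullity = 4 − 4 = 0.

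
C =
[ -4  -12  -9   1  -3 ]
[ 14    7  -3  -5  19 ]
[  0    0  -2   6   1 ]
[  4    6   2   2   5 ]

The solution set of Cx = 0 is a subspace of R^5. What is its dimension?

Row reduce to echelon form.
R2 ← R2 + (7/2)·R1: [0, -35, -69/2, -3/2, 17/2]
R4 ← R4 + R1: [0, -6, -7, 3, 2]
R4 ← R4 − (6/35)·R2: [0, 0, -38/35, 114/35, 19/35]
R4 ← R4 − (19/35)·R3: [0, 0, 0, 0, 0]
3 nonzero rows, so rank(C) = 3.
C has 5 columns; by rank–nullity, nullity = 5 − 3 = 2.

2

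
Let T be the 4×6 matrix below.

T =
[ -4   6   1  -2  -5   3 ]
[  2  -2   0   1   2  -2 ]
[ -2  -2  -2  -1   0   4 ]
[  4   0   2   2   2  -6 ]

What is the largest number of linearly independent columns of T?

2

Row reduce to echelon form.
R2 ← R2 + (1/2)·R1: [0, 1, 1/2, 0, -1/2, -1/2]
R3 ← R3 − (1/2)·R1: [0, -5, -5/2, 0, 5/2, 5/2]
R4 ← R4 + R1: [0, 6, 3, 0, -3, -3]
R3 ← R3 + (5)·R2: [0, 0, 0, 0, 0, 0]
R4 ← R4 − (6)·R2: [0, 0, 0, 0, 0, 0]
Echelon form has 2 nonzero rows, so rank(T) = 2.
The rank gives the maximum number of linearly independent columns: 2.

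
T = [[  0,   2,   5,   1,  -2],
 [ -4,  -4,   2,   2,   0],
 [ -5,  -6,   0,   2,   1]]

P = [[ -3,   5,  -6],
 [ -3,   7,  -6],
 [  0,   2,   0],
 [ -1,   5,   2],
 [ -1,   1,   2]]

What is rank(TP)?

First compute TP:
[[ -5,  27, -14],
 [ 22, -34,  52],
 [ 30, -56,  72]]
Now row reduce the product.
R2 ← R2 + (22/5)·R1: [0, 424/5, -48/5]
R3 ← R3 + (6)·R1: [0, 106, -12]
R3 ← R3 − (5/4)·R2: [0, 0, 0]
2 nonzero rows, so rank(TP) = 2.

2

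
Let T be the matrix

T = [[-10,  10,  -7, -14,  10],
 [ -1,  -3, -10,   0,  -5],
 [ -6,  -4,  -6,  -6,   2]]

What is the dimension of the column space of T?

Row reduce to echelon form.
R2 ← R2 − (1/10)·R1: [0, -4, -93/10, 7/5, -6]
R3 ← R3 − (3/5)·R1: [0, -10, -9/5, 12/5, -4]
R3 ← R3 − (5/2)·R2: [0, 0, 429/20, -11/10, 11]
Echelon form has 3 nonzero rows, so rank(T) = 3.
The column space has dimension equal to the rank: 3.

3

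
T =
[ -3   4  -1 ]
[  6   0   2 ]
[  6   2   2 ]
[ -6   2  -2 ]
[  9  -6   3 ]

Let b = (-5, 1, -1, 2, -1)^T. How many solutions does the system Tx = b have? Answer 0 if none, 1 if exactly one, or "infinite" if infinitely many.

Row reduce the augmented matrix [T | b].
R2 ← R2 + (2)·R1: [0, 8, 0, -9]
R3 ← R3 + (2)·R1: [0, 10, 0, -11]
R4 ← R4 − (2)·R1: [0, -6, 0, 12]
R5 ← R5 + (3)·R1: [0, 6, 0, -16]
R3 ← R3 − (5/4)·R2: [0, 0, 0, 1/4]
R4 ← R4 + (3/4)·R2: [0, 0, 0, 21/4]
R5 ← R5 − (3/4)·R2: [0, 0, 0, -37/4]
R4 ← R4 − (21)·R3: [0, 0, 0, 0]
R5 ← R5 + (37)·R3: [0, 0, 0, 0]
The echelon form has 3 nonzero rows; the last pivot sits in the augmented column, so rank(T) = 2 but rank([T|b]) = 3.
Since the ranks differ, the system is inconsistent.
It has no solutions.

0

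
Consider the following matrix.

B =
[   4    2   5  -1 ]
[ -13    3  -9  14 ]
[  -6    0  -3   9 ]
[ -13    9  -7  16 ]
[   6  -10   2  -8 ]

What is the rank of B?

Row reduce to echelon form.
R2 ← R2 + (13/4)·R1: [0, 19/2, 29/4, 43/4]
R3 ← R3 + (3/2)·R1: [0, 3, 9/2, 15/2]
R4 ← R4 + (13/4)·R1: [0, 31/2, 37/4, 51/4]
R5 ← R5 − (3/2)·R1: [0, -13, -11/2, -13/2]
R3 ← R3 − (6/19)·R2: [0, 0, 42/19, 78/19]
R4 ← R4 − (31/19)·R2: [0, 0, -49/19, -91/19]
R5 ← R5 + (26/19)·R2: [0, 0, 84/19, 156/19]
R4 ← R4 + (7/6)·R3: [0, 0, 0, 0]
R5 ← R5 − (2)·R3: [0, 0, 0, 0]
Echelon form has 3 nonzero rows, so rank(B) = 3.

3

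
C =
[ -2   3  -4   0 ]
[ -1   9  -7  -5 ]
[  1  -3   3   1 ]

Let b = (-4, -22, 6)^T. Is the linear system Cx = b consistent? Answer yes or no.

yes

Row reduce the augmented matrix [C | b].
R2 ← R2 − (1/2)·R1: [0, 15/2, -5, -5, -20]
R3 ← R3 + (1/2)·R1: [0, -3/2, 1, 1, 4]
R3 ← R3 + (1/5)·R2: [0, 0, 0, 0, 0]
The echelon form has 2 nonzero rows, and every pivot lies in the first 4 columns, so rank(C) = rank([C|b]) = 2.
The system is consistent.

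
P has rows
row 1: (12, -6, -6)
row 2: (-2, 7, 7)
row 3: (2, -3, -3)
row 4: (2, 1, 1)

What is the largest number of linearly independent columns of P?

Row reduce to echelon form.
R2 ← R2 + (1/6)·R1: [0, 6, 6]
R3 ← R3 − (1/6)·R1: [0, -2, -2]
R4 ← R4 − (1/6)·R1: [0, 2, 2]
R3 ← R3 + (1/3)·R2: [0, 0, 0]
R4 ← R4 − (1/3)·R2: [0, 0, 0]
Echelon form has 2 nonzero rows, so rank(P) = 2.
The rank gives the maximum number of linearly independent columns: 2.

2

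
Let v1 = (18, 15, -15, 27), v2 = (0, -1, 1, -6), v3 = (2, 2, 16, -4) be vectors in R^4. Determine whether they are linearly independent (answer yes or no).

yes

Form the matrix with these vectors as rows and row reduce.
R3 ← R3 − (1/9)·R1: [0, 1/3, 53/3, -7]
R3 ← R3 + (1/3)·R2: [0, 0, 18, -9]
3 nonzero rows, so the 3 vectors span a space of dimension 3.
Since 3 = 3, the vectors are linearly independent.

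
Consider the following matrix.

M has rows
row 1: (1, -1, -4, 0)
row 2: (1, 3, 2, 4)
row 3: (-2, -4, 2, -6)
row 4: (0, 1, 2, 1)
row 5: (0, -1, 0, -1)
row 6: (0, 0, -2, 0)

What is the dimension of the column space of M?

3

Row reduce to echelon form.
R2 ← R2 − R1: [0, 4, 6, 4]
R3 ← R3 + (2)·R1: [0, -6, -6, -6]
R3 ← R3 + (3/2)·R2: [0, 0, 3, 0]
R4 ← R4 − (1/4)·R2: [0, 0, 1/2, 0]
R5 ← R5 + (1/4)·R2: [0, 0, 3/2, 0]
R4 ← R4 − (1/6)·R3: [0, 0, 0, 0]
R5 ← R5 − (1/2)·R3: [0, 0, 0, 0]
R6 ← R6 + (2/3)·R3: [0, 0, 0, 0]
Echelon form has 3 nonzero rows, so rank(M) = 3.
The column space has dimension equal to the rank: 3.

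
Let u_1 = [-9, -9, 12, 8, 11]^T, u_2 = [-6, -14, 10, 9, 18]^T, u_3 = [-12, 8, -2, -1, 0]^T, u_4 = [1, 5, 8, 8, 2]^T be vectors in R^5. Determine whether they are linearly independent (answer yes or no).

Form the matrix with these vectors as rows and row reduce.
R2 ← R2 − (2/3)·R1: [0, -8, 2, 11/3, 32/3]
R3 ← R3 − (4/3)·R1: [0, 20, -18, -35/3, -44/3]
R4 ← R4 + (1/9)·R1: [0, 4, 28/3, 80/9, 29/9]
R3 ← R3 + (5/2)·R2: [0, 0, -13, -5/2, 12]
R4 ← R4 + (1/2)·R2: [0, 0, 31/3, 193/18, 77/9]
R4 ← R4 + (31/39)·R3: [0, 0, 0, 1022/117, 2117/117]
4 nonzero rows, so the 4 vectors span a space of dimension 4.
Since 4 = 4, the vectors are linearly independent.

yes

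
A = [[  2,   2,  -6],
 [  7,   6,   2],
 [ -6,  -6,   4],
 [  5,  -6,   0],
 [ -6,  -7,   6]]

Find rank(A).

3

Row reduce to echelon form.
R2 ← R2 − (7/2)·R1: [0, -1, 23]
R3 ← R3 + (3)·R1: [0, 0, -14]
R4 ← R4 − (5/2)·R1: [0, -11, 15]
R5 ← R5 + (3)·R1: [0, -1, -12]
R4 ← R4 − (11)·R2: [0, 0, -238]
R5 ← R5 − R2: [0, 0, -35]
R4 ← R4 − (17)·R3: [0, 0, 0]
R5 ← R5 − (5/2)·R3: [0, 0, 0]
Echelon form has 3 nonzero rows, so rank(A) = 3.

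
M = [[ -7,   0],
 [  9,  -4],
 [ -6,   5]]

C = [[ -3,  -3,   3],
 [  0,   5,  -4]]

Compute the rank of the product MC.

First compute MC:
[[ 21,  21, -21],
 [-27, -47,  43],
 [ 18,  43, -38]]
Now row reduce the product.
R2 ← R2 + (9/7)·R1: [0, -20, 16]
R3 ← R3 − (6/7)·R1: [0, 25, -20]
R3 ← R3 + (5/4)·R2: [0, 0, 0]
2 nonzero rows, so rank(MC) = 2.

2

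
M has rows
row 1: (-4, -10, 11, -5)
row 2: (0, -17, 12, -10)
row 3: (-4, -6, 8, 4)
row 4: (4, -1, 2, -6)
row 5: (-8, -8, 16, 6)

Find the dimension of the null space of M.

0

Row reduce to echelon form.
R3 ← R3 − R1: [0, 4, -3, 9]
R4 ← R4 + R1: [0, -11, 13, -11]
R5 ← R5 − (2)·R1: [0, 12, -6, 16]
R3 ← R3 + (4/17)·R2: [0, 0, -3/17, 113/17]
R4 ← R4 − (11/17)·R2: [0, 0, 89/17, -77/17]
R5 ← R5 + (12/17)·R2: [0, 0, 42/17, 152/17]
R4 ← R4 + (89/3)·R3: [0, 0, 0, 578/3]
R5 ← R5 + (14)·R3: [0, 0, 0, 102]
R5 ← R5 − (9/17)·R4: [0, 0, 0, 0]
4 nonzero rows, so rank(M) = 4.
M has 4 columns; by rank–nullity, nullity = 4 − 4 = 0.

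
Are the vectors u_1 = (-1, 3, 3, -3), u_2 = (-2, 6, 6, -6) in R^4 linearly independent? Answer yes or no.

Form the matrix with these vectors as rows and row reduce.
R2 ← R2 − (2)·R1: [0, 0, 0, 0]
1 nonzero row, so the 2 vectors span a space of dimension 1.
Since 1 < 2, the vectors are linearly dependent.

no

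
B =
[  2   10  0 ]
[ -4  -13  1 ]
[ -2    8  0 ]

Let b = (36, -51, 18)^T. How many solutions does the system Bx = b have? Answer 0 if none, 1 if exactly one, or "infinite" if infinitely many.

1

Row reduce the augmented matrix [B | b].
R2 ← R2 + (2)·R1: [0, 7, 1, 21]
R3 ← R3 + R1: [0, 18, 0, 54]
R3 ← R3 − (18/7)·R2: [0, 0, -18/7, 0]
The echelon form has 3 nonzero rows, and every pivot lies in the first 3 columns, so rank(B) = rank([B|b]) = 3.
The system is consistent.
rank = 3 = number of unknowns, so the solution is unique.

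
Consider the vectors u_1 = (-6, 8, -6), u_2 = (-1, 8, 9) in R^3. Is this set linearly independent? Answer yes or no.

Form the matrix with these vectors as rows and row reduce.
R2 ← R2 − (1/6)·R1: [0, 20/3, 10]
2 nonzero rows, so the 2 vectors span a space of dimension 2.
Since 2 = 2, the vectors are linearly independent.

yes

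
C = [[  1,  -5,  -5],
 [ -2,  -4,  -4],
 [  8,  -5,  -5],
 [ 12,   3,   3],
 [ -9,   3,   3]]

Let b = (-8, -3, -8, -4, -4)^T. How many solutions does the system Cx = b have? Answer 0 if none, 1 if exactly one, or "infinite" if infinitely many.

Row reduce the augmented matrix [C | b].
R2 ← R2 + (2)·R1: [0, -14, -14, -19]
R3 ← R3 − (8)·R1: [0, 35, 35, 56]
R4 ← R4 − (12)·R1: [0, 63, 63, 92]
R5 ← R5 + (9)·R1: [0, -42, -42, -76]
R3 ← R3 + (5/2)·R2: [0, 0, 0, 17/2]
R4 ← R4 + (9/2)·R2: [0, 0, 0, 13/2]
R5 ← R5 − (3)·R2: [0, 0, 0, -19]
R4 ← R4 − (13/17)·R3: [0, 0, 0, 0]
R5 ← R5 + (38/17)·R3: [0, 0, 0, 0]
The echelon form has 3 nonzero rows; the last pivot sits in the augmented column, so rank(C) = 2 but rank([C|b]) = 3.
Since the ranks differ, the system is inconsistent.
It has no solutions.

0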